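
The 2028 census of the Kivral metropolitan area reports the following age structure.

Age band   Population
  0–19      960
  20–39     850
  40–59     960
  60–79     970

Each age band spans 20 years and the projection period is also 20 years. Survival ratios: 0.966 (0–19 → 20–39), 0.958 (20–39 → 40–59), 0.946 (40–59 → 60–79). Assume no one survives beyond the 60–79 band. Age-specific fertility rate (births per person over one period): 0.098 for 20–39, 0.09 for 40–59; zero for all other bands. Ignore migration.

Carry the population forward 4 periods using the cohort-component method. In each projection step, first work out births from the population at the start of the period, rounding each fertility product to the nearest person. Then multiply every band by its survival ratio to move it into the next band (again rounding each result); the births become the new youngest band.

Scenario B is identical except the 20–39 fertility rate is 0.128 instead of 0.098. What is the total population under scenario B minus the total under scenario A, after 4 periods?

66

Period 1:
Births: 850 × 0.098 = 83  |  960 × 0.09 = 86 → total 169
20–39: 960 × 0.966 = 927
40–59: 850 × 0.958 = 814
60–79: 960 × 0.946 = 908
Giving 169 / 927 / 814 / 908.
Period 2:
Births: 927 × 0.098 = 91  |  814 × 0.09 = 73 → total 164
20–39: 169 × 0.966 = 163
40–59: 927 × 0.958 = 888
60–79: 814 × 0.946 = 770
Giving 164 / 163 / 888 / 770.
Period 3:
Births: 163 × 0.098 = 16  |  888 × 0.09 = 80 → total 96
20–39: 164 × 0.966 = 158
40–59: 163 × 0.958 = 156
60–79: 888 × 0.946 = 840
Giving 96 / 158 / 156 / 840.
Period 4:
Births: 158 × 0.098 = 15  |  156 × 0.09 = 14 → total 29
20–39: 96 × 0.966 = 93
40–59: 158 × 0.958 = 151
60–79: 156 × 0.946 = 148
Giving 29 / 93 / 151 / 148.
Scenario A total after 4 periods: 421
Scenario B projection —
Period 1:
Births: 850 × 0.128 = 109  |  960 × 0.09 = 86 → total 195
20–39: 960 × 0.966 = 927
40–59: 850 × 0.958 = 814
60–79: 960 × 0.946 = 908
Giving 195 / 927 / 814 / 908.
Period 2:
Births: 927 × 0.128 = 119  |  814 × 0.09 = 73 → total 192
20–39: 195 × 0.966 = 188
40–59: 927 × 0.958 = 888
60–79: 814 × 0.946 = 770
Giving 192 / 188 / 888 / 770.
Period 3:
Births: 188 × 0.128 = 24  |  888 × 0.09 = 80 → total 104
20–39: 192 × 0.966 = 185
40–59: 188 × 0.958 = 180
60–79: 888 × 0.946 = 840
Giving 104 / 185 / 180 / 840.
Period 4:
Births: 185 × 0.128 = 24  |  180 × 0.09 = 16 → total 40
20–39: 104 × 0.966 = 100
40–59: 185 × 0.958 = 177
60–79: 180 × 0.946 = 170
Giving 40 / 100 / 177 / 170.
Scenario B total after 4 periods: 487
Difference B − A = 487 − 421 = 66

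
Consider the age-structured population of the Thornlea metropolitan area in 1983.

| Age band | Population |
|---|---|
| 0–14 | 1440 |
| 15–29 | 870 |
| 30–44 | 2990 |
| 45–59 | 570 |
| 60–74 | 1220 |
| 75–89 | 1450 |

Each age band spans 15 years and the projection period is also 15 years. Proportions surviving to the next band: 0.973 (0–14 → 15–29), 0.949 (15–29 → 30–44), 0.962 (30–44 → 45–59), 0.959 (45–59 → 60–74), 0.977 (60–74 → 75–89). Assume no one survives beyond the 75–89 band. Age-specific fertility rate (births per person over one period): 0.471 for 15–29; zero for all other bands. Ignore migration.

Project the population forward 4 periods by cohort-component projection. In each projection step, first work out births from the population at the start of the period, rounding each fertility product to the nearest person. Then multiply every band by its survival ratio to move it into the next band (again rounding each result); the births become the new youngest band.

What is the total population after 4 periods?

3430

Numbering the groups 1..6 from youngest to oldest:
— Period 1 —
Births: 870 × 0.471 = 410
Group 2: 1440 × 0.973 = 1401
Group 3: 870 × 0.949 = 826
Group 4: 2990 × 0.962 = 2876
Group 5: 570 × 0.959 = 547
Group 6: 1220 × 0.977 = 1192
End of period: [410, 1401, 826, 2876, 547, 1192]
— Period 2 —
Births: 1401 × 0.471 = 660
Group 2: 410 × 0.973 = 399
Group 3: 1401 × 0.949 = 1330
Group 4: 826 × 0.962 = 795
Group 5: 2876 × 0.959 = 2758
Group 6: 547 × 0.977 = 534
End of period: [660, 399, 1330, 795, 2758, 534]
— Period 3 —
Births: 399 × 0.471 = 188
Group 2: 660 × 0.973 = 642
Group 3: 399 × 0.949 = 379
Group 4: 1330 × 0.962 = 1279
Group 5: 795 × 0.959 = 762
Group 6: 2758 × 0.977 = 2695
End of period: [188, 642, 379, 1279, 762, 2695]
— Period 4 —
Births: 642 × 0.471 = 302
Group 2: 188 × 0.973 = 183
Group 3: 642 × 0.949 = 609
Group 4: 379 × 0.962 = 365
Group 5: 1279 × 0.959 = 1227
Group 6: 762 × 0.977 = 744
End of period: [302, 183, 609, 365, 1227, 744]
Total after period 4: 302 + 183 + 609 + 365 + 1227 + 744 = 3430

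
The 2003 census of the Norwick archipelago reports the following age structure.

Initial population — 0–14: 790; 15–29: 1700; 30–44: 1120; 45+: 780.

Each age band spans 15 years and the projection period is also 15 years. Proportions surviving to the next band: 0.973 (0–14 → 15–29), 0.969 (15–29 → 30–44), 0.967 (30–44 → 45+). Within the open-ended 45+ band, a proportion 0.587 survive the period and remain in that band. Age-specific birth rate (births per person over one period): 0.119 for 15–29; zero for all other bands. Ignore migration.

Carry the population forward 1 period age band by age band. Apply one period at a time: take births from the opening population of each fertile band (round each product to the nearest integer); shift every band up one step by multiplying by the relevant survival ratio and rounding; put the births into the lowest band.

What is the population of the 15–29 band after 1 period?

(Bands numbered youngest = 1 to oldest = 4.)
After projecting period 1:
Births: 1700 * 0.119 = 202
Band 2: 790 * 0.973 = 769
Band 3: 1700 * 0.969 = 1647
Band 4: 1120 * 0.967 + 780 * 0.587 = 1083 + 458 = 1541
→ [202, 769, 1647, 1541]

769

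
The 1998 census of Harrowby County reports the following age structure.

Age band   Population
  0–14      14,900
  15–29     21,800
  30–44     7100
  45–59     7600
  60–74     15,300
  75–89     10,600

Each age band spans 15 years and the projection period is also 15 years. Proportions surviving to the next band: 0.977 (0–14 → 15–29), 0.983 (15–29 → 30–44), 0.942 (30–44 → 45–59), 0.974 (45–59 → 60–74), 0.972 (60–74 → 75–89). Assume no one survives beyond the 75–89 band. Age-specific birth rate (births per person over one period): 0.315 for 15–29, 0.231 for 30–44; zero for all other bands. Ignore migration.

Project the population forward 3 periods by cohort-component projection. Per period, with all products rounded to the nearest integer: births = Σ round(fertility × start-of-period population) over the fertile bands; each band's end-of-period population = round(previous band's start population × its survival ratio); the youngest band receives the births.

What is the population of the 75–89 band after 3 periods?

Call the bands 1 to 6, youngest first.
After projecting period 1:
Births: 21800 × 0.315 = 6867  |  7100 × 0.231 = 1640 — total 8507
Band 2: 14900 × 0.977 = 14557
Band 3: 21800 × 0.983 = 21429
Band 4: 7100 × 0.942 = 6688
Band 5: 7600 × 0.974 = 7402
Band 6: 15300 × 0.972 = 14872
End of period: [8507, 14557, 21429, 6688, 7402, 14872]
After projecting period 2:
Births: 14557 × 0.315 = 4585  |  21429 × 0.231 = 4950 — total 9535
Band 2: 8507 × 0.977 = 8311
Band 3: 14557 × 0.983 = 14310
Band 4: 21429 × 0.942 = 20186
Band 5: 6688 × 0.974 = 6514
Band 6: 7402 × 0.972 = 7195
End of period: [9535, 8311, 14310, 20186, 6514, 7195]
After projecting period 3:
Births: 8311 × 0.315 = 2618  |  14310 × 0.231 = 3306 — total 5924
Band 2: 9535 × 0.977 = 9316
Band 3: 8311 × 0.983 = 8170
Band 4: 14310 × 0.942 = 13480
Band 5: 20186 × 0.974 = 19661
Band 6: 6514 × 0.972 = 6332
End of period: [5924, 9316, 8170, 13480, 19661, 6332]

6332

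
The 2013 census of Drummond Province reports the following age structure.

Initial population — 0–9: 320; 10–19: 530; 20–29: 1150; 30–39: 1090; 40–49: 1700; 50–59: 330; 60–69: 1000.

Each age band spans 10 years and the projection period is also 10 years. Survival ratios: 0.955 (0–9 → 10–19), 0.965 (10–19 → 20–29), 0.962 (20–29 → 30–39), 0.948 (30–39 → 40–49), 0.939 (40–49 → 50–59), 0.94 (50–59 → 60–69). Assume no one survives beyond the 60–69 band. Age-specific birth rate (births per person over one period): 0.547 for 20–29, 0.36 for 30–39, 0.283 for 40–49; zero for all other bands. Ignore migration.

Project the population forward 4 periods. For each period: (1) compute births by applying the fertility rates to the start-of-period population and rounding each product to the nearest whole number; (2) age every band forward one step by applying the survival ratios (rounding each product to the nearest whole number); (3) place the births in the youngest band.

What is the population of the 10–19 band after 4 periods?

Call the groups 1 to 7, youngest first.
[period 1]
Births: 1150 × 0.547 = 629 ; 1090 × 0.36 = 392 ; 1700 × 0.283 = 481 ⇒ total 1502
Group 2: 320 × 0.955 = 306
Group 3: 530 × 0.965 = 511
Group 4: 1150 × 0.962 = 1106
Group 5: 1090 × 0.948 = 1033
Group 6: 1700 × 0.939 = 1596
Group 7: 330 × 0.94 = 310
→ [1502, 306, 511, 1106, 1033, 1596, 310]
[period 2]
Births: 511 × 0.547 = 280 ; 1106 × 0.36 = 398 ; 1033 × 0.283 = 292 ⇒ total 970
Group 2: 1502 × 0.955 = 1434
Group 3: 306 × 0.965 = 295
Group 4: 511 × 0.962 = 492
Group 5: 1106 × 0.948 = 1048
Group 6: 1033 × 0.939 = 970
Group 7: 1596 × 0.94 = 1500
→ [970, 1434, 295, 492, 1048, 970, 1500]
[period 3]
Births: 295 × 0.547 = 161 ; 492 × 0.36 = 177 ; 1048 × 0.283 = 297 ⇒ total 635
Group 2: 970 × 0.955 = 926
Group 3: 1434 × 0.965 = 1384
Group 4: 295 × 0.962 = 284
Group 5: 492 × 0.948 = 466
Group 6: 1048 × 0.939 = 984
Group 7: 970 × 0.94 = 912
→ [635, 926, 1384, 284, 466, 984, 912]
[period 4]
Births: 1384 × 0.547 = 757 ; 284 × 0.36 = 102 ; 466 × 0.283 = 132 ⇒ total 991
Group 2: 635 × 0.955 = 606
Group 3: 926 × 0.965 = 894
Group 4: 1384 × 0.962 = 1331
Group 5: 284 × 0.948 = 269
Group 6: 466 × 0.939 = 438
Group 7: 984 × 0.94 = 925
→ [991, 606, 894, 1331, 269, 438, 925]

606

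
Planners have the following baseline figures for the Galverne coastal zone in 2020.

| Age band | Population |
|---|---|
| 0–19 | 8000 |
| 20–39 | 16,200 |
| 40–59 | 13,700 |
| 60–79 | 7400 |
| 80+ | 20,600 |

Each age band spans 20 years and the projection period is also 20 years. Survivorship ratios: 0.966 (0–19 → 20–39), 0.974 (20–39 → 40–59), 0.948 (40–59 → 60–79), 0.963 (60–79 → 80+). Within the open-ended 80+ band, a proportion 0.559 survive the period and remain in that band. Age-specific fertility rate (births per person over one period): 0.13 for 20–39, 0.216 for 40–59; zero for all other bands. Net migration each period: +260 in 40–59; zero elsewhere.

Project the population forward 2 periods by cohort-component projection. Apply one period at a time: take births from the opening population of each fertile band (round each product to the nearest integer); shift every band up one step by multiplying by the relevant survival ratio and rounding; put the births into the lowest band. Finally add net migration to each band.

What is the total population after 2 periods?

— Period 1 —
Births: 16200 × 0.13 = 2106 ; 13700 × 0.216 = 2959 — total 5065
20–39: 8000 × 0.966 = 7728
40–59: 16200 × 0.974 = 15779
60–79: 13700 × 0.948 = 12988
80+: 7400 × 0.963 + 20600 × 0.559 = 7126 + 11515 = 18641
Net migration: 40–59 + 260 → 16039
→ [5065, 7728, 16039, 12988, 18641]
— Period 2 —
Births: 7728 × 0.13 = 1005 ; 16039 × 0.216 = 3464 — total 4469
20–39: 5065 × 0.966 = 4893
40–59: 7728 × 0.974 = 7527
60–79: 16039 × 0.948 = 15205
80+: 12988 × 0.963 + 18641 × 0.559 = 12507 + 10420 = 22927
Net migration: 40–59 + 260 → 7787
→ [4469, 4893, 7787, 15205, 22927]
Total after period 2: 4469 + 4893 + 7787 + 15205 + 22927 = 55281

55281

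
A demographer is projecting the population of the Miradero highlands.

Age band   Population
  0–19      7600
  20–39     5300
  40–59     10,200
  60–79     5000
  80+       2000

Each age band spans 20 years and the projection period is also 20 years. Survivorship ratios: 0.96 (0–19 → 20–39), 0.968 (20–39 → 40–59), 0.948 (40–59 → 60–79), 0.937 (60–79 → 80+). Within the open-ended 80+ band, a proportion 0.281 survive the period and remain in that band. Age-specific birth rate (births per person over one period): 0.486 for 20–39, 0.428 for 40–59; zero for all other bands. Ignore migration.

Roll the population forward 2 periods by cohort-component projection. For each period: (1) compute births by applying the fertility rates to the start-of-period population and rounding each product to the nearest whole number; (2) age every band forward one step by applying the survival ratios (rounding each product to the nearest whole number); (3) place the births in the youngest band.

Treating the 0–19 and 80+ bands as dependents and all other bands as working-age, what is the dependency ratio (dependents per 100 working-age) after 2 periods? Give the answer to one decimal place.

(Groups numbered youngest = 1 to oldest = 5.)
Period 1.
Births: 5300 × 0.486 = 2576, 10200 × 0.428 = 4366 → 6942
Group 2: 7600 × 0.96 = 7296
Group 3: 5300 × 0.968 = 5130
Group 4: 10200 × 0.948 = 9670
Group 5: 5000 × 0.937 + 2000 × 0.281 = 4685 + 562 = 5247
End of period: [6942, 7296, 5130, 9670, 5247]
Period 2.
Births: 7296 × 0.486 = 3546, 5130 × 0.428 = 2196 → 5742
Group 2: 6942 × 0.96 = 6664
Group 3: 7296 × 0.968 = 7063
Group 4: 5130 × 0.948 = 4863
Group 5: 9670 × 0.937 + 5247 × 0.281 = 9061 + 1474 = 10535
End of period: [5742, 6664, 7063, 4863, 10535]
Dependents (band 0–19 + band 80+) = 5742 + 10535 = 16277; working-age = 18590; ratio = 16277/18590 × 100 = 87.6

87.6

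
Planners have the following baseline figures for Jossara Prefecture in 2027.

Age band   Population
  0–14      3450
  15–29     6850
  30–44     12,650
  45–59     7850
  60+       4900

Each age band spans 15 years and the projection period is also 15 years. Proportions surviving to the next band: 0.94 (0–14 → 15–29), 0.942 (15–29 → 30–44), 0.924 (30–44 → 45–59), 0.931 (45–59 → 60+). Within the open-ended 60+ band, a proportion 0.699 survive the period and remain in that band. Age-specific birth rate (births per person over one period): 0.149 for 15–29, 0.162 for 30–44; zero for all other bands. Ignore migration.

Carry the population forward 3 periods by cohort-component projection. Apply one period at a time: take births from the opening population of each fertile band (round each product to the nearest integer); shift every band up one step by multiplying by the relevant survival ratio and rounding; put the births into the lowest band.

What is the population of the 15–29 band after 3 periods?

After projecting period 1:
Births: 6850 × 0.149 = 1021, 12650 × 0.162 = 2049 → 3070
15–29: 3450 × 0.94 = 3243
30–44: 6850 × 0.942 = 6453
45–59: 12650 × 0.924 = 11689
60+: 7850 × 0.931 + 4900 × 0.699 = 7308 + 3425 = 10733
Population now: 0–14=3070, 15–29=3243, 30–44=6453, 45–59=11689, 60+=10733
After projecting period 2:
Births: 3243 × 0.149 = 483, 6453 × 0.162 = 1045 → 1528
15–29: 3070 × 0.94 = 2886
30–44: 3243 × 0.942 = 3055
45–59: 6453 × 0.924 = 5963
60+: 11689 × 0.931 + 10733 × 0.699 = 10882 + 7502 = 18384
Population now: 0–14=1528, 15–29=2886, 30–44=3055, 45–59=5963, 60+=18384
After projecting period 3:
Births: 2886 × 0.149 = 430, 3055 × 0.162 = 495 → 925
15–29: 1528 × 0.94 = 1436
30–44: 2886 × 0.942 = 2719
45–59: 3055 × 0.924 = 2823
60+: 5963 × 0.931 + 18384 × 0.699 = 5552 + 12850 = 18402
Population now: 0–14=925, 15–29=1436, 30–44=2719, 45–59=2823, 60+=18402

1436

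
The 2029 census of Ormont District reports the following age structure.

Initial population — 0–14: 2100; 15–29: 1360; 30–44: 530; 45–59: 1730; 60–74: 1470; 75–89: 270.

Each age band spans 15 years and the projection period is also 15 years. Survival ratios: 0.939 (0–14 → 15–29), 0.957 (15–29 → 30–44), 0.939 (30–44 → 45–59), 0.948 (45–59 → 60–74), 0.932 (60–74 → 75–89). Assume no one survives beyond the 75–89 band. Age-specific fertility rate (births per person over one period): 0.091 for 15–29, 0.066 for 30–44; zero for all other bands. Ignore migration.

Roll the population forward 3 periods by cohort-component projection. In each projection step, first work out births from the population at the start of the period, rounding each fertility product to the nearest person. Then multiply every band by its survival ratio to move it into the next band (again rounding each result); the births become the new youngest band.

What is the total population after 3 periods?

[period 1]
Births: 1360 × 0.091 = 124  |  530 × 0.066 = 35 ⇒ total 159
15–29: 2100 × 0.939 = 1972
30–44: 1360 × 0.957 = 1302
45–59: 530 × 0.939 = 498
60–74: 1730 × 0.948 = 1640
75–89: 1470 × 0.932 = 1370
End of period: [159, 1972, 1302, 498, 1640, 1370]
[period 2]
Births: 1972 × 0.091 = 179  |  1302 × 0.066 = 86 ⇒ total 265
15–29: 159 × 0.939 = 149
30–44: 1972 × 0.957 = 1887
45–59: 1302 × 0.939 = 1223
60–74: 498 × 0.948 = 472
75–89: 1640 × 0.932 = 1528
End of period: [265, 149, 1887, 1223, 472, 1528]
[period 3]
Births: 149 × 0.091 = 14  |  1887 × 0.066 = 125 ⇒ total 139
15–29: 265 × 0.939 = 249
30–44: 149 × 0.957 = 143
45–59: 1887 × 0.939 = 1772
60–74: 1223 × 0.948 = 1159
75–89: 472 × 0.932 = 440
End of period: [139, 249, 143, 1772, 1159, 440]
Total after period 3: 139 + 249 + 143 + 1772 + 1159 + 440 = 3902

3902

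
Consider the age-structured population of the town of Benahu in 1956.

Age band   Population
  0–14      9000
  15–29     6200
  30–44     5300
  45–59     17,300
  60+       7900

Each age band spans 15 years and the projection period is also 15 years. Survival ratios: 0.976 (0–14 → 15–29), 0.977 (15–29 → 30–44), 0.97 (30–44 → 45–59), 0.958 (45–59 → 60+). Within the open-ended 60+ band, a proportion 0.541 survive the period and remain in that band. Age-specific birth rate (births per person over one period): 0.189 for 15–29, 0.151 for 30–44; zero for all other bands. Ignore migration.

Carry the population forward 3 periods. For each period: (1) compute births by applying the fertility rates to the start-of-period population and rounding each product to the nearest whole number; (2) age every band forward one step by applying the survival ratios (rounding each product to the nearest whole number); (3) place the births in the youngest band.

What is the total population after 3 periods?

Numbering the bands 1..5 from youngest to oldest:
[period 1]
Births: 6200 × 0.189 = 1172  |  5300 × 0.151 = 800 ⇒ total 1972
Band 2: 9000 × 0.976 = 8784
Band 3: 6200 × 0.977 = 6057
Band 4: 5300 × 0.97 = 5141
Band 5: 17300 × 0.958 + 7900 × 0.541 = 16573 + 4274 = 20847
→ [1972, 8784, 6057, 5141, 20847]
[period 2]
Births: 8784 × 0.189 = 1660  |  6057 × 0.151 = 915 ⇒ total 2575
Band 2: 1972 × 0.976 = 1925
Band 3: 8784 × 0.977 = 8582
Band 4: 6057 × 0.97 = 5875
Band 5: 5141 × 0.958 + 20847 × 0.541 = 4925 + 11278 = 16203
→ [2575, 1925, 8582, 5875, 16203]
[period 3]
Births: 1925 × 0.189 = 364  |  8582 × 0.151 = 1296 ⇒ total 1660
Band 2: 2575 × 0.976 = 2513
Band 3: 1925 × 0.977 = 1881
Band 4: 8582 × 0.97 = 8325
Band 5: 5875 × 0.958 + 16203 × 0.541 = 5628 + 8766 = 14394
→ [1660, 2513, 1881, 8325, 14394]
Total after period 3: 1660 + 2513 + 1881 + 8325 + 14394 = 28773

28773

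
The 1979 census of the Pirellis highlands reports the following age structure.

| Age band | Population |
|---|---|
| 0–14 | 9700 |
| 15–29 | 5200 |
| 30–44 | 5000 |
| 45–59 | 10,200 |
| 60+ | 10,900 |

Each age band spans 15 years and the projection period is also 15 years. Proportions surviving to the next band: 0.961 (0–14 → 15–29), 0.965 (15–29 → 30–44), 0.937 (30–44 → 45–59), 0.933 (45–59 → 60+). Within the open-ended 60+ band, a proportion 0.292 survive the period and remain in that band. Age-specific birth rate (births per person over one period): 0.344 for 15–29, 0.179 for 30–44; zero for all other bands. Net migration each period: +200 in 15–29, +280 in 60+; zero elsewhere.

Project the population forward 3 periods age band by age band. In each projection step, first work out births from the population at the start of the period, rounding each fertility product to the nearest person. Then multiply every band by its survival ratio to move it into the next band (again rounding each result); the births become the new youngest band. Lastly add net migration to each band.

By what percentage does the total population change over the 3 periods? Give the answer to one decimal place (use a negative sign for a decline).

(Bands numbered youngest = 1 to oldest = 5.)
Period 1:
Births: 5200 × 0.344 = 1789  |  5000 × 0.179 = 895 → total 2684
Band 2: 9700 × 0.961 = 9322
Band 3: 5200 × 0.965 = 5018
Band 4: 5000 × 0.937 = 4685
Band 5: 10200 × 0.933 + 10900 × 0.292 = 9517 + 3183 = 12700
Net migration: Band 2 + 200 → 9522; Band 5 + 280 → 12980
End of period: [2684, 9522, 5018, 4685, 12980]
Period 2:
Births: 9522 × 0.344 = 3276  |  5018 × 0.179 = 898 → total 4174
Band 2: 2684 × 0.961 = 2579
Band 3: 9522 × 0.965 = 9189
Band 4: 5018 × 0.937 = 4702
Band 5: 4685 × 0.933 + 12980 × 0.292 = 4371 + 3790 = 8161
Net migration: Band 2 + 200 → 2779; Band 5 + 280 → 8441
End of period: [4174, 2779, 9189, 4702, 8441]
Period 3:
Births: 2779 × 0.344 = 956  |  9189 × 0.179 = 1645 → total 2601
Band 2: 4174 × 0.961 = 4011
Band 3: 2779 × 0.965 = 2682
Band 4: 9189 × 0.937 = 8610
Band 5: 4702 × 0.933 + 8441 × 0.292 = 4387 + 2465 = 6852
Net migration: Band 2 + 200 → 4211; Band 5 + 280 → 7132
End of period: [2601, 4211, 2682, 8610, 7132]
Total: 41000 → 25236; change = -15764; percentage change = -38.4%

-38.4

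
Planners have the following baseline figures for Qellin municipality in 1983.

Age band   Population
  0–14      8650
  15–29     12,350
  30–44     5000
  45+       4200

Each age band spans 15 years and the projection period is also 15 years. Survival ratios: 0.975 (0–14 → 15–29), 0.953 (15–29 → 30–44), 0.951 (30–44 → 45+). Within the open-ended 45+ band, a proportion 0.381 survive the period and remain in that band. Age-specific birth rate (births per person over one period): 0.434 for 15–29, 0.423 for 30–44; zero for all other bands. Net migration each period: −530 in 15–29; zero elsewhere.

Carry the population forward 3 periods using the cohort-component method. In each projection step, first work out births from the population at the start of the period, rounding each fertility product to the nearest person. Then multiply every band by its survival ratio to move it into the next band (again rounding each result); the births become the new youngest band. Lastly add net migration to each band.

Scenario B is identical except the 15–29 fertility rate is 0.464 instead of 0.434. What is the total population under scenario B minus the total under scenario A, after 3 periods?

Let band 1 be 0–14 through band 4 = 45+.
Period 1:
Births: 12350 × 0.434 = 5360, 5000 × 0.423 = 2115 → total 7475
Band 2: 8650 × 0.975 = 8434
Band 3: 12350 × 0.953 = 11770
Band 4: 5000 × 0.951 + 4200 × 0.381 = 4755 + 1600 = 6355
Net migration: Band 2 − 530 → 7904
End of period: [7475, 7904, 11770, 6355]
Period 2:
Births: 7904 × 0.434 = 3430, 11770 × 0.423 = 4979 → total 8409
Band 2: 7475 × 0.975 = 7288
Band 3: 7904 × 0.953 = 7533
Band 4: 11770 × 0.951 + 6355 × 0.381 = 11193 + 2421 = 13614
Net migration: Band 2 − 530 → 6758
End of period: [8409, 6758, 7533, 13614]
Period 3:
Births: 6758 × 0.434 = 2933, 7533 × 0.423 = 3186 → total 6119
Band 2: 8409 × 0.975 = 8199
Band 3: 6758 × 0.953 = 6440
Band 4: 7533 × 0.951 + 13614 × 0.381 = 7164 + 5187 = 12351
Net migration: Band 2 − 530 → 7669
End of period: [6119, 7669, 6440, 12351]
Scenario A total after 3 periods: 32579
Scenario B projection —
Period 1:
Births: 12350 × 0.464 = 5730, 5000 × 0.423 = 2115 → total 7845
Band 2: 8650 × 0.975 = 8434
Band 3: 12350 × 0.953 = 11770
Band 4: 5000 × 0.951 + 4200 × 0.381 = 4755 + 1600 = 6355
Net migration: Band 2 − 530 → 7904
End of period: [7845, 7904, 11770, 6355]
Period 2:
Births: 7904 × 0.464 = 3667, 11770 × 0.423 = 4979 → total 8646
Band 2: 7845 × 0.975 = 7649
Band 3: 7904 × 0.953 = 7533
Band 4: 11770 × 0.951 + 6355 × 0.381 = 11193 + 2421 = 13614
Net migration: Band 2 − 530 → 7119
End of period: [8646, 7119, 7533, 13614]
Period 3:
Births: 7119 × 0.464 = 3303, 7533 × 0.423 = 3186 → total 6489
Band 2: 8646 × 0.975 = 8430
Band 3: 7119 × 0.953 = 6784
Band 4: 7533 × 0.951 + 13614 × 0.381 = 7164 + 5187 = 12351
Net migration: Band 2 − 530 → 7900
End of period: [6489, 7900, 6784, 12351]
Scenario B total after 3 periods: 33524
Difference B − A = 33524 − 32579 = 945

945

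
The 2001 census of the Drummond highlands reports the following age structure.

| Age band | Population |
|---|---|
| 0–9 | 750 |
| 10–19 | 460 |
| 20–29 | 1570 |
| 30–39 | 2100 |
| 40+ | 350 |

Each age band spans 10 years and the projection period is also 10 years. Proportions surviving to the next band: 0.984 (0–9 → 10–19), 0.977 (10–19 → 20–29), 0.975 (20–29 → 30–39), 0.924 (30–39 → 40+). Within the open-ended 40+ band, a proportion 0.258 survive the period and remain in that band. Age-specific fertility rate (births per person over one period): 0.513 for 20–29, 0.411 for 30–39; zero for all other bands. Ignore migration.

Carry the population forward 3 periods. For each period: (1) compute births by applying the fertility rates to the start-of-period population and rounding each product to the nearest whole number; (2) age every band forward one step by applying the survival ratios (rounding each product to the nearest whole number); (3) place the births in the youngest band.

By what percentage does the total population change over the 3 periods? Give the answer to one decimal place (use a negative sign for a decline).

Call the groups 1 to 5, youngest first.
Period 1:
Births: 1570 × 0.513 = 805, 2100 × 0.411 = 863 → 1668
Group 2: 750 × 0.984 = 738
Group 3: 460 × 0.977 = 449
Group 4: 1570 × 0.975 = 1531
Group 5: 2100 × 0.924 + 350 × 0.258 = 1940 + 90 = 2030
→ [1668, 738, 449, 1531, 2030]
Period 2:
Births: 449 × 0.513 = 230, 1531 × 0.411 = 629 → 859
Group 2: 1668 × 0.984 = 1641
Group 3: 738 × 0.977 = 721
Group 4: 449 × 0.975 = 438
Group 5: 1531 × 0.924 + 2030 × 0.258 = 1415 + 524 = 1939
→ [859, 1641, 721, 438, 1939]
Period 3:
Births: 721 × 0.513 = 370, 438 × 0.411 = 180 → 550
Group 2: 859 × 0.984 = 845
Group 3: 1641 × 0.977 = 1603
Group 4: 721 × 0.975 = 703
Group 5: 438 × 0.924 + 1939 × 0.258 = 405 + 500 = 905
→ [550, 845, 1603, 703, 905]
Total: 5230 → 4606; change = -624; percentage change = -11.9%

-11.9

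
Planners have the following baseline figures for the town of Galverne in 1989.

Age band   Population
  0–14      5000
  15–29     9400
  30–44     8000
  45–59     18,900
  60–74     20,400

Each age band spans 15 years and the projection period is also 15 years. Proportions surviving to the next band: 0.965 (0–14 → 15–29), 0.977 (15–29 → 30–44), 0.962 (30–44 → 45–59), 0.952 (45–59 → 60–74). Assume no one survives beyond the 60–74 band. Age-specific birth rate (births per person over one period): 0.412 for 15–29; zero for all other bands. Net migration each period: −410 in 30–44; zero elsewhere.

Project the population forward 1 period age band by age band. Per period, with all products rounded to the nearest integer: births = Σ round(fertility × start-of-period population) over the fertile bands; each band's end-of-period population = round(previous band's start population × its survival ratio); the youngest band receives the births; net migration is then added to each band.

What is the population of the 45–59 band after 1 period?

7696

Call the groups 1 to 5, youngest first.
[period 1]
Births: 9400 * 0.412 = 3873
Group 2: 5000 * 0.965 = 4825
Group 3: 9400 * 0.977 = 9184
Group 4: 8000 * 0.962 = 7696
Group 5: 18900 * 0.952 = 17993
Net migration: Group 3 − 410 → 8774
→ [3873, 4825, 8774, 7696, 17993]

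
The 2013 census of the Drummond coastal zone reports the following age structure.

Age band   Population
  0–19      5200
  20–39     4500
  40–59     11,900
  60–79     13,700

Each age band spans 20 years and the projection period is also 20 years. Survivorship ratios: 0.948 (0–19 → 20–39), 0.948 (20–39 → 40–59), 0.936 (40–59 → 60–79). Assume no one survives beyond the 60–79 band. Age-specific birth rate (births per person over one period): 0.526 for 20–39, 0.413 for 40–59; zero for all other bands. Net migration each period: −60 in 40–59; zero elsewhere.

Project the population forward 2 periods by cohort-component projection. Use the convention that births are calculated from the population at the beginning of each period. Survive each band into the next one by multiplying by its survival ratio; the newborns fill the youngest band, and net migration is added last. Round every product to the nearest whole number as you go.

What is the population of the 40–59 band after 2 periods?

4614

Numbering the bands 1..4 from youngest to oldest:
— Period 1 —
Births: 4500 × 0.526 = 2367  |  11900 × 0.413 = 4915 → total 7282
Band 2: 5200 × 0.948 = 4930
Band 3: 4500 × 0.948 = 4266
Band 4: 11900 × 0.936 = 11138
Net migration: Band 3 − 60 → 4206
→ [7282, 4930, 4206, 11138]
— Period 2 —
Births: 4930 × 0.526 = 2593  |  4206 × 0.413 = 1737 → total 4330
Band 2: 7282 × 0.948 = 6903
Band 3: 4930 × 0.948 = 4674
Band 4: 4206 × 0.936 = 3937
Net migration: Band 3 − 60 → 4614
→ [4330, 6903, 4614, 3937]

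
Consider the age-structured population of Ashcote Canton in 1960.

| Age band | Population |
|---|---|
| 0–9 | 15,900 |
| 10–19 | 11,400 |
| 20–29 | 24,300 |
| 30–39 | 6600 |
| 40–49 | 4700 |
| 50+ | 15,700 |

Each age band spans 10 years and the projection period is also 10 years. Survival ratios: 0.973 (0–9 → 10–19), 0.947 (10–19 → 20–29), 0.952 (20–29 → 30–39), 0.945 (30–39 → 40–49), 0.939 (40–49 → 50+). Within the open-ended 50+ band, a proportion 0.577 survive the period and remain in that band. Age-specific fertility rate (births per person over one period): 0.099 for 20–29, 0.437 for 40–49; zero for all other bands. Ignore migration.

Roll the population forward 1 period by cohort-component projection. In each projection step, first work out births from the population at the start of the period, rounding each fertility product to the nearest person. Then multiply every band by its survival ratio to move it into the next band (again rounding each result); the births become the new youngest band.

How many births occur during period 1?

4460

Period 1:
Births: 24300 × 0.099 = 2406, 4700 × 0.437 = 2054 → 4460
10–19: 15900 × 0.973 = 15471
20–29: 11400 × 0.947 = 10796
30–39: 24300 × 0.952 = 23134
40–49: 6600 × 0.945 = 6237
50+: 4700 × 0.939 + 15700 × 0.577 = 4413 + 9059 = 13472
End of period: [4460, 15471, 10796, 23134, 6237, 13472]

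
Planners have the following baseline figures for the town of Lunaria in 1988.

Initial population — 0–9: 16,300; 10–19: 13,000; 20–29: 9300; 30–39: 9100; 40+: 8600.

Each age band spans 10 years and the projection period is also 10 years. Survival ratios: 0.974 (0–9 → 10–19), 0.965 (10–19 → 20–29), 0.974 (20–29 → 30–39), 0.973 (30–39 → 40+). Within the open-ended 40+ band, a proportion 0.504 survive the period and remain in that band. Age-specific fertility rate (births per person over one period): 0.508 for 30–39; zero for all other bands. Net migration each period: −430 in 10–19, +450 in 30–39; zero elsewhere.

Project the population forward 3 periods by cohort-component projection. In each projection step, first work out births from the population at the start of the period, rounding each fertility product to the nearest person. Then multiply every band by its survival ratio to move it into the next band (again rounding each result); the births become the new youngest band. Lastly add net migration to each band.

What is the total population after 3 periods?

49947

[period 1]
Births: 9100 * 0.508 = 4623
10–19: 16300 * 0.974 = 15876
20–29: 13000 * 0.965 = 12545
30–39: 9300 * 0.974 = 9058
40+: 9100 * 0.973 + 8600 * 0.504 = 8854 + 4334 = 13188
Net migration: 10–19 − 430 → 15446; 30–39 + 450 → 9508
Population now: 0–9=4623, 10–19=15446, 20–29=12545, 30–39=9508, 40+=13188
[period 2]
Births: 9508 * 0.508 = 4830
10–19: 4623 * 0.974 = 4503
20–29: 15446 * 0.965 = 14905
30–39: 12545 * 0.974 = 12219
40+: 9508 * 0.973 + 13188 * 0.504 = 9251 + 6647 = 15898
Net migration: 10–19 − 430 → 4073; 30–39 + 450 → 12669
Population now: 0–9=4830, 10–19=4073, 20–29=14905, 30–39=12669, 40+=15898
[period 3]
Births: 12669 * 0.508 = 6436
10–19: 4830 * 0.974 = 4704
20–29: 4073 * 0.965 = 3930
30–39: 14905 * 0.974 = 14517
40+: 12669 * 0.973 + 15898 * 0.504 = 12327 + 8013 = 20340
Net migration: 10–19 − 430 → 4274; 30–39 + 450 → 14967
Population now: 0–9=6436, 10–19=4274, 20–29=3930, 30–39=14967, 40+=20340
Total after period 3: 6436 + 4274 + 3930 + 14967 + 20340 = 49947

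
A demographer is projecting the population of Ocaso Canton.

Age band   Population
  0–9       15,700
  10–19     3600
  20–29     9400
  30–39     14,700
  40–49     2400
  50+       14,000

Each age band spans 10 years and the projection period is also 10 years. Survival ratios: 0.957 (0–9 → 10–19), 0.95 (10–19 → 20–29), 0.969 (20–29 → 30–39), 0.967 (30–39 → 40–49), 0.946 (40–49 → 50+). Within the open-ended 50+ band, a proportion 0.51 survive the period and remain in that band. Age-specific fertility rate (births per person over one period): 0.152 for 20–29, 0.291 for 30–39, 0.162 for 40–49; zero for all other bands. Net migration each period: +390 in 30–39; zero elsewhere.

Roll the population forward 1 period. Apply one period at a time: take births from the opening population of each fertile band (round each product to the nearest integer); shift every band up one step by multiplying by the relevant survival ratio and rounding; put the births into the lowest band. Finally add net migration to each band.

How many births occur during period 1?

After projecting period 1:
Births: 9400 × 0.152 = 1429, 14700 × 0.291 = 4278, 2400 × 0.162 = 389 → total 6096
10–19: 15700 × 0.957 = 15025
20–29: 3600 × 0.95 = 3420
30–39: 9400 × 0.969 = 9109
40–49: 14700 × 0.967 = 14215
50+: 2400 × 0.946 + 14000 × 0.51 = 2270 + 7140 = 9410
Net migration: 30–39 + 390 → 9499
→ [6096, 15025, 3420, 9499, 14215, 9410]

6096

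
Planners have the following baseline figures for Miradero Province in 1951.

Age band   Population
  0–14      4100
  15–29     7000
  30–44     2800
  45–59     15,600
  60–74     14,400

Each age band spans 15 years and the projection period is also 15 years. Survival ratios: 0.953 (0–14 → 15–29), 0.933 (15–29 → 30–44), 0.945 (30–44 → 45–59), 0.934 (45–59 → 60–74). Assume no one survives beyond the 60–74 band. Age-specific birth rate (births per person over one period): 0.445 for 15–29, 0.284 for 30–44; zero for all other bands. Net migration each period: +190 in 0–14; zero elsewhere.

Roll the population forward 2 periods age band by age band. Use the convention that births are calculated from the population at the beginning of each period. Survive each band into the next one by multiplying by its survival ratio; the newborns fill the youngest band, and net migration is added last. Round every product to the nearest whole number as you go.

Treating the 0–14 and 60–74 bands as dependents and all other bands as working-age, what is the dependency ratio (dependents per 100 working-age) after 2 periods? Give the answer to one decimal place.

45.6

[period 1]
Births: 7000 × 0.445 = 3115 ; 2800 × 0.284 = 795 — total 3910
15–29: 4100 × 0.953 = 3907
30–44: 7000 × 0.933 = 6531
45–59: 2800 × 0.945 = 2646
60–74: 15600 × 0.934 = 14570
Net migration: 0–14 + 190 → 4100
End of period: [4100, 3907, 6531, 2646, 14570]
[period 2]
Births: 3907 × 0.445 = 1739 ; 6531 × 0.284 = 1855 — total 3594
15–29: 4100 × 0.953 = 3907
30–44: 3907 × 0.933 = 3645
45–59: 6531 × 0.945 = 6172
60–74: 2646 × 0.934 = 2471
Net migration: 0–14 + 190 → 3784
End of period: [3784, 3907, 3645, 6172, 2471]
Dependents (band 0–14 + band 60–74) = 3784 + 2471 = 6255; working-age = 13724; ratio = 6255/13724 × 100 = 45.6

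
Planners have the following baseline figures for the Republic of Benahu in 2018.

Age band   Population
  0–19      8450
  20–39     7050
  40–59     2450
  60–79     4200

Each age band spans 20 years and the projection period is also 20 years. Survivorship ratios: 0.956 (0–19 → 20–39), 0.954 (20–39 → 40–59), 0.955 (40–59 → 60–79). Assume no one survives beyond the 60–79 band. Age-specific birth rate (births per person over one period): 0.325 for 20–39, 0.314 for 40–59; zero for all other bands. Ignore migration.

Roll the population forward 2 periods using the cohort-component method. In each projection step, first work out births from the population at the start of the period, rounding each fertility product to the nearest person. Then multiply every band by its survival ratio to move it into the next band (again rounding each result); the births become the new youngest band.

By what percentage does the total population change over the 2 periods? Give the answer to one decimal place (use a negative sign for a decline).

-1.6

[period 1]
Births: 7050 × 0.325 = 2291, 2450 × 0.314 = 769 → total 3060
20–39: 8450 × 0.956 = 8078
40–59: 7050 × 0.954 = 6726
60–79: 2450 × 0.955 = 2340
→ [3060, 8078, 6726, 2340]
[period 2]
Births: 8078 × 0.325 = 2625, 6726 × 0.314 = 2112 → total 4737
20–39: 3060 × 0.956 = 2925
40–59: 8078 × 0.954 = 7706
60–79: 6726 × 0.955 = 6423
→ [4737, 2925, 7706, 6423]
Total: 22150 → 21791; change = -359; percentage change = -1.6%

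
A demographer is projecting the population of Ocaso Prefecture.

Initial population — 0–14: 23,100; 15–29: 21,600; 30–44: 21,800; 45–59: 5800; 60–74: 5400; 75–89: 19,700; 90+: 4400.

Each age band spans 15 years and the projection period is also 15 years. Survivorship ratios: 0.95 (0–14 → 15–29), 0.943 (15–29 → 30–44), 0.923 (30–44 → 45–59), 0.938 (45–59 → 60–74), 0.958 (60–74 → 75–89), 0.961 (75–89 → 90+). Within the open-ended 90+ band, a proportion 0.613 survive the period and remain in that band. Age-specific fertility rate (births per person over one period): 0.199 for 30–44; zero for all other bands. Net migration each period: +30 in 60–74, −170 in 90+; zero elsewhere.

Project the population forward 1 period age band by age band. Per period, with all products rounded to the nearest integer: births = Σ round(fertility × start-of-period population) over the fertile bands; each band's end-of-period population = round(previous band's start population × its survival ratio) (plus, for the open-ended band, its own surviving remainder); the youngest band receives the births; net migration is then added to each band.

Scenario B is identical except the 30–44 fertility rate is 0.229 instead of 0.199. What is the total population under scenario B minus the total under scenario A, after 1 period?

654

Numbering the bands 1..7 from youngest to oldest:
Period 1:
Births: 21800 × 0.199 = 4338
Band 2: 23100 × 0.95 = 21945
Band 3: 21600 × 0.943 = 20369
Band 4: 21800 × 0.923 = 20121
Band 5: 5800 × 0.938 = 5440
Band 6: 5400 × 0.958 = 5173
Band 7: 19700 × 0.961 + 4400 × 0.613 = 18932 + 2697 = 21629
Net migration: Band 5 + 30 → 5470; Band 7 − 170 → 21459
→ [4338, 21945, 20369, 20121, 5470, 5173, 21459]
Scenario A total after 1 period: 98875
Scenario B projection —
Period 1:
Births: 21800 × 0.229 = 4992
Band 2: 23100 × 0.95 = 21945
Band 3: 21600 × 0.943 = 20369
Band 4: 21800 × 0.923 = 20121
Band 5: 5800 × 0.938 = 5440
Band 6: 5400 × 0.958 = 5173
Band 7: 19700 × 0.961 + 4400 × 0.613 = 18932 + 2697 = 21629
Net migration: Band 5 + 30 → 5470; Band 7 − 170 → 21459
→ [4992, 21945, 20369, 20121, 5470, 5173, 21459]
Scenario B total after 1 period: 99529
Difference B − A = 99529 − 98875 = 654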